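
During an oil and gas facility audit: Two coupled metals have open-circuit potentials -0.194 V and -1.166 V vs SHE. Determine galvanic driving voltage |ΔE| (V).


Driving voltage is the absolute potential difference.
|ΔE| = |-0.194 − (-1.166)| = 0.972 V

0.972 V


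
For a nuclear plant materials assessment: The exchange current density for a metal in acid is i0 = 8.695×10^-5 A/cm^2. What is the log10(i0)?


i0 = 8.695×10^-5 A/cm^2
log10(i0) = -4.061

-4.061


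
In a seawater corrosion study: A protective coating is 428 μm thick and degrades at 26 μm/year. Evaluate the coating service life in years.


Service life = thickness / degradation rate
Life = 428 / 26 = 16.5 years

16.5 years


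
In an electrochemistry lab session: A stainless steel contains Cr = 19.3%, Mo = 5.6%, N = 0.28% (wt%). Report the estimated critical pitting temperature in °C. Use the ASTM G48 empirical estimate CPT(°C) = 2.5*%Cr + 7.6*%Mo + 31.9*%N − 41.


Apply the ASTM G48 empirical CPT estimate: CPT(°C) = 2.5*%Cr + 7.6*%Mo + 31.9*%N − 41
2.5*19.3 = 48.25; 7.6*5.6 = 42.56; 31.9*0.28 = 8.932
CPT = 48.25 + 42.56 + 8.932 − 41 = 58.742 °C
Rounded to 0.1 °C: CPT ≈ 58.7 °C

58.7 °C


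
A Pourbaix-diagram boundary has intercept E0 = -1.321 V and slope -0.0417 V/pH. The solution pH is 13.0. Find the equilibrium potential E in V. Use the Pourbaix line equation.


Apply the Pourbaix line equation: E = E0 + slope*pH
E = -1.321 + (-0.0417)*13.0 = -1.321 + (-0.5421) = -1.8631 V
Rounded to 3 decimal places: E = -1.863 V

-1.863 V


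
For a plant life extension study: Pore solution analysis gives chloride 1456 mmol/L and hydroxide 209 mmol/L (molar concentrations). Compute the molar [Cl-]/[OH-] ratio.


Threshold parameter = [Cl-] / [OH-] (molar basis; both in mmol/L, so units cancel)
Ratio = 1456 / 209 = 6.97

6.97


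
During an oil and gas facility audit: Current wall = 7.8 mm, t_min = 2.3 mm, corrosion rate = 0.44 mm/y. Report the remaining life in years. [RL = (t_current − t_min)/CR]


Apply the remaining-life relation: RL = (t_current − t_min) / CR
RL = (7.8 − 2.3) / 0.44 = 5.5 / 0.44 = 12.5 years

12.5 years


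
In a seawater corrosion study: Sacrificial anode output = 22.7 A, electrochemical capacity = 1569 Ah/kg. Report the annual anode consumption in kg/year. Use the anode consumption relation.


Annual consumption = current * hours per year / capacity
Rate = 22.7 * 8760 / 1569 = 126.7 kg/year

126.7 kg/year


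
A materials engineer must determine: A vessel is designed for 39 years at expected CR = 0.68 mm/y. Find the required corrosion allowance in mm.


Corrosion allowance = CR × design life
CA = 0.68 * 39 = 26.52 mm

26.52 mm


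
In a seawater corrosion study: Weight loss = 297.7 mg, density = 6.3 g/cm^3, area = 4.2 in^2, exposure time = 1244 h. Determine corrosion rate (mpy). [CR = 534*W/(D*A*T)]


Apply the mpy weight-loss relation: CR = 534 * W / (D * A * T)
Numerator: 534 * 297.7 = 158971.8
Denominator: 6.3 * 4.2 * 1244 = 32916.24
CR = 158971.8 / 32916.24 = 4.8296 mpy

4.8296 mpy


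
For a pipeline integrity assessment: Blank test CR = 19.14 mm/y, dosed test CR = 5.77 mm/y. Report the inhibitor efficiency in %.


Apply the inhibitor-efficiency definition: IE = (CR_blank − CR_inh)/CR_blank × 100
IE = (19.14 − 5.77) / 19.14 × 100
IE = 13.37 / 19.14 × 100 = 69.9 %

69.9 %


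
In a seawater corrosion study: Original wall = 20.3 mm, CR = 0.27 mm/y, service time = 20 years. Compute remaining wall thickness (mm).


Remaining wall = original − CR × time
t = 20.3 − 0.27*20 = 20.3 − 5.4 = 14.9 mm

14.9 mm


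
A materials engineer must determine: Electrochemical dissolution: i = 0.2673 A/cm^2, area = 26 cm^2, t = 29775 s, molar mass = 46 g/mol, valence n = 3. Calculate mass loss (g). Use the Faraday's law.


Apply Faraday's law: m = i*A*t*M / (n*F)
Total charge passed Q = i*A*t = 0.2673*26*29775 = 206930.295 C
m = Q*M/(n*F) = 206930.295*46/(3*96485) = 32.885 g

32.885 g


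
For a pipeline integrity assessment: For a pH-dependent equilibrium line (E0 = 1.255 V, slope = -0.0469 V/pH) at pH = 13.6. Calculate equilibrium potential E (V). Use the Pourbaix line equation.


Apply the Pourbaix line equation: E = E0 + slope*pH
E = 1.255 + (-0.0469)*13.6 = 1.255 + (-0.63784) = 0.61716 V
Rounded to 4 decimal places: E = 0.6172 V

0.6172 V


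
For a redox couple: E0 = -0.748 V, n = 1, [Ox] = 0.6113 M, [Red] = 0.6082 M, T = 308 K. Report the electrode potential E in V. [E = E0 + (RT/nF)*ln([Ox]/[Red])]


Apply the Nernst equation: E = E0 + (RT/nF)*ln([Ox]/[Red])
Step 1: RT/nF = 8.314*308/(1*96485) = 0.02654 V
Step 2: [Ox]/[Red] = 0.6113/0.6082 = 1.005097
Step 3: ln(1.005097) = 0.005084
Step 4: correction = 0.02654 * 0.005084 = 0.0001 V
E = -0.748 + 0.0001 = -0.7479 V

-0.7479 V


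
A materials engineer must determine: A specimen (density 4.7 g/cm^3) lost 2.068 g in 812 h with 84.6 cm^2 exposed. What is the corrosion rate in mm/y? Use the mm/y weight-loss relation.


Apply the mm/y weight-loss relation: CR = 87600 * W / (D * A * T)
Numerator: 87600 * 2.068 = 181156.8
Denominator: 4.7 * 84.6 * 812 = 322867.44
CR = 181156.8 / 322867.44 = 0.56109 mm/y

0.56109 mm/y


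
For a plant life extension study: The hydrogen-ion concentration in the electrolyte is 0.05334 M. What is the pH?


pH = −log10[H+]
pH = −log10(0.05334) = 1.27

1.27


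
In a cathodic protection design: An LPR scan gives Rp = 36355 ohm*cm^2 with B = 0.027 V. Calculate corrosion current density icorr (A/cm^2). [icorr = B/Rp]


Apply the Stern-Geary relation: icorr = B / Rp
icorr = 0.027 / 36355 = 7.427×10^-7 A/cm^2

7.427×10^-7 A/cm^2


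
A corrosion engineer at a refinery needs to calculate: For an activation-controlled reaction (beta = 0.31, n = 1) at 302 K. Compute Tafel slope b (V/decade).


Apply the Tafel slope relation: b = 2.303*R*T/(beta*n*F)
Numerator: 2.303 * 8.314 * 302 = 5782.44
Denominator: 0.31 * 1 * 96485 = 29910.35
b = 5782.44 / 29910.35 = 0.193 V/decade

0.193 V/decade


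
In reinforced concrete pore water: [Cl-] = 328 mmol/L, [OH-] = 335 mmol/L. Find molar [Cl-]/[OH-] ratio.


Threshold parameter = [Cl-] / [OH-] (molar basis; both in mmol/L, so units cancel)
Ratio = 328 / 335 = 0.98

0.98


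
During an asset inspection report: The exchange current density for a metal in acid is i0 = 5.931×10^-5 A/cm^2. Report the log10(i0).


i0 = 5.931×10^-5 A/cm^2
log10(i0) = -4.227

-4.227


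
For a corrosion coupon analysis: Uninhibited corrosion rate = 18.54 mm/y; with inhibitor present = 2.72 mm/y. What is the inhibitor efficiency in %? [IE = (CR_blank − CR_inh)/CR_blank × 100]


Apply the inhibitor-efficiency definition: IE = (CR_blank − CR_inh)/CR_blank × 100
IE = (18.54 − 2.72) / 18.54 × 100
IE = 15.82 / 18.54 × 100 = 85.3 %

85.3 %


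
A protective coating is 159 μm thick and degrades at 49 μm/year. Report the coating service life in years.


Service life = thickness / degradation rate
Life = 159 / 49 = 3.2 years

3.2 years


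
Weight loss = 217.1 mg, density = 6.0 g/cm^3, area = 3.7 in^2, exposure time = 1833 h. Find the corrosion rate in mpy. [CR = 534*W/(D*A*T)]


Apply the mpy weight-loss relation: CR = 534 * W / (D * A * T)
Numerator: 534 * 217.1 = 115931.4
Denominator: 6.0 * 3.7 * 1833 = 40692.6
CR = 115931.4 / 40692.6 = 2.84896 mpy

2.84896 mpy


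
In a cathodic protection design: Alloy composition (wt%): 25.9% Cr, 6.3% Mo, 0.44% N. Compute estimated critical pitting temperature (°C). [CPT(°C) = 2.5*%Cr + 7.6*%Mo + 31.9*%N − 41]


Apply the ASTM G48 empirical CPT estimate: CPT(°C) = 2.5*%Cr + 7.6*%Mo + 31.9*%N − 41
2.5*25.9 = 64.75; 7.6*6.3 = 47.88; 31.9*0.44 = 14.036
CPT = 64.75 + 47.88 + 14.036 − 41 = 85.666 °C
Rounded to 0.1 °C: CPT ≈ 85.7 °C

85.7 °C


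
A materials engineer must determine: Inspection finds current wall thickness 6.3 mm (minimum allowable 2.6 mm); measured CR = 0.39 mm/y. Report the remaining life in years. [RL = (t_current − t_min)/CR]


Apply the remaining-life relation: RL = (t_current − t_min) / CR
RL = (6.3 − 2.6) / 0.39 = 3.7 / 0.39 = 9.5 years

9.5 years


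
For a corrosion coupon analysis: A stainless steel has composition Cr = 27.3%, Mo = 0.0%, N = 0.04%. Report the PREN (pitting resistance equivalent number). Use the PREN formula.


Apply the PREN formula: PREN = Cr + 3.3*Mo + 16*N
PREN = 27.3 + 3.3*0.0 + 16*0.04
PREN = 27.3 + 0.0 + 0.64 = 27.94

27.94


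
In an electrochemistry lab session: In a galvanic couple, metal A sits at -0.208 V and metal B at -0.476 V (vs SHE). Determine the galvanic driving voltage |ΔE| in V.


Driving voltage is the absolute potential difference.
|ΔE| = |-0.208 − (-0.476)| = 0.268 V

0.268 V


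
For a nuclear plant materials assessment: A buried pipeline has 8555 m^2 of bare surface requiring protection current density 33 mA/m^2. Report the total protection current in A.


I = area * current density, then convert mA → A (÷1000)
I = 8555 * 33 / 1000 = 282.32 A

282.32 A


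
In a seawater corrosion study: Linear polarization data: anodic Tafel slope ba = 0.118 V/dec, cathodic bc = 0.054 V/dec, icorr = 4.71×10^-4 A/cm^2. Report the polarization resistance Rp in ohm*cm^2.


Apply the Stern-Geary equation: Rp = ba*bc / (2.303*icorr*(ba+bc))
ba*bc = 0.118*0.054 = 0.006372
ba+bc = 0.172; 2.303*icorr*(ba+bc) = 2.303*4.71×10^-4*0.172 = 1.8657064×10^-4
Rp = 0.006372 / 1.8657064×10^-4 = 34.15 ohm*cm^2

34.15 ohm*cm^2


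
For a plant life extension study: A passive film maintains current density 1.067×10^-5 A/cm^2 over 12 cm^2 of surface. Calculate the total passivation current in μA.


I = i_pass * A, then convert A → μA (×10^6)
I = 1.067×10^-5 * 12 * 10^6 = 128.04 μA

128.04 μA


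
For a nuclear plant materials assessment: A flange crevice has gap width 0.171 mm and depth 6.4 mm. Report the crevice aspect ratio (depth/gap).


Aspect ratio = depth / gap
Ratio = 6.4 / 0.171 = 37.4

37.4


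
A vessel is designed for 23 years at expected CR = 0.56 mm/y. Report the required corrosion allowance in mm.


Corrosion allowance = CR × design life
CA = 0.56 * 23 = 12.88 mm

12.88 mm


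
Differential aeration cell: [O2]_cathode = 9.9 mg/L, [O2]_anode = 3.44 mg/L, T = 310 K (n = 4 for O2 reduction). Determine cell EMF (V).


Apply the Nernst concentration-cell relation: E = (RT/nF)*ln(C_cathode/C_anode)
RT/nF = 8.314*310/(4*96485) = 0.00667808 V
ln(9.9/3.44) = 1.05706
E = 0.00667808 * 1.05706 = 0.00706 V

0.00706 V


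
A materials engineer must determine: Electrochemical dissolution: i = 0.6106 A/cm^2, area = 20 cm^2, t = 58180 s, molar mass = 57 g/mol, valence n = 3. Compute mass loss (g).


Apply Faraday's law: m = i*A*t*M / (n*F)
Total charge passed Q = i*A*t = 0.6106*20*58180 = 710494.16 C
m = Q*M/(n*F) = 710494.16*57/(3*96485) = 139.912 g

139.912 g


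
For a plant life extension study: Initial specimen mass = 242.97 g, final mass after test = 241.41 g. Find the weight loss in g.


Weight loss = initial − final
WL = 242.97 − 241.41 = 1.56 g

1.56 g


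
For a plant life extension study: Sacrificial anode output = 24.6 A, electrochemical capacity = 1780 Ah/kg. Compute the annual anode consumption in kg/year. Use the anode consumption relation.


Annual consumption = current * hours per year / capacity
Rate = 24.6 * 8760 / 1780 = 121.1 kg/year

121.1 kg/year


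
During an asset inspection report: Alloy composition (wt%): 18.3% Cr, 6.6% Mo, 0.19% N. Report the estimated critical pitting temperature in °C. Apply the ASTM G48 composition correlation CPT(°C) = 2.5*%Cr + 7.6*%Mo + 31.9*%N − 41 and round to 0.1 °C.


Apply the ASTM G48 empirical CPT estimate: CPT(°C) = 2.5*%Cr + 7.6*%Mo + 31.9*%N − 41
2.5*18.3 = 45.75; 7.6*6.6 = 50.16; 31.9*0.19 = 6.061
CPT = 45.75 + 50.16 + 6.061 − 41 = 60.971 °C
Rounded to 0.1 °C: CPT ≈ 61.0 °C

61.0 °C


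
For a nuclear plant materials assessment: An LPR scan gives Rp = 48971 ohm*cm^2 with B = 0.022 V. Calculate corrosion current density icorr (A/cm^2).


Apply the Stern-Geary relation: icorr = B / Rp
icorr = 0.022 / 48971 = 4.492×10^-7 A/cm^2

4.492×10^-7 A/cm^2


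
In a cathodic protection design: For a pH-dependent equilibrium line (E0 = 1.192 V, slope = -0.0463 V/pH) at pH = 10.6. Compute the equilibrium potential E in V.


Apply the Pourbaix line equation: E = E0 + slope*pH
E = 1.192 + (-0.0463)*10.6 = 1.192 + (-0.49078) = 0.70122 V
Rounded to 4 decimal places: E = 0.7012 V

0.7012 V


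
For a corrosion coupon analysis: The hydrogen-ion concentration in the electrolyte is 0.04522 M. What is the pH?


pH = −log10[H+]
pH = −log10(0.04522) = 1.34

1.34


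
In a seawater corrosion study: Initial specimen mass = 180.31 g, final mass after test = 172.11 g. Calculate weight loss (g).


Weight loss = initial − final
WL = 180.31 − 172.11 = 8.2 g

8.2 g


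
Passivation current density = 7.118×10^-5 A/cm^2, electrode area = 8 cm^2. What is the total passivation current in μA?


I = i_pass * A, then convert A → μA (×10^6)
I = 7.118×10^-5 * 8 * 10^6 = 569.44 μA

569.44 μA


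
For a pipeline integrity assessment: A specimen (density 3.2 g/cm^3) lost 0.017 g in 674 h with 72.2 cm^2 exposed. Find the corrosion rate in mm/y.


Apply the mm/y weight-loss relation: CR = 87600 * W / (D * A * T)
Numerator: 87600 * 0.017 = 1489.2
Denominator: 3.2 * 72.2 * 674 = 155720.96
CR = 1489.2 / 155720.96 = 0.0096 mm/y

0.0096 mm/y


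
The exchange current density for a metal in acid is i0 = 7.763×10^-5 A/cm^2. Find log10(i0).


i0 = 7.763×10^-5 A/cm^2
log10(i0) = -4.11

-4.11


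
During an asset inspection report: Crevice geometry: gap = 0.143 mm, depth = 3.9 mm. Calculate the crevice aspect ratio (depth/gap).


Aspect ratio = depth / gap
Ratio = 3.9 / 0.143 = 27.3

27.3


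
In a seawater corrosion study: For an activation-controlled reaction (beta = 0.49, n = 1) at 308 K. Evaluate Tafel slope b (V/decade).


Apply the Tafel slope relation: b = 2.303*R*T/(beta*n*F)
Numerator: 2.303 * 8.314 * 308 = 5897.32
Denominator: 0.49 * 1 * 96485 = 47277.65
b = 5897.32 / 47277.65 = 0.1247 V/decade

0.1247 V/decade


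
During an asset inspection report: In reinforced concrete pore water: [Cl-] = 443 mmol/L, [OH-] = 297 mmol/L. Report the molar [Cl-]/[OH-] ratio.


Threshold parameter = [Cl-] / [OH-] (molar basis; both in mmol/L, so units cancel)
Ratio = 443 / 297 = 1.49

1.49


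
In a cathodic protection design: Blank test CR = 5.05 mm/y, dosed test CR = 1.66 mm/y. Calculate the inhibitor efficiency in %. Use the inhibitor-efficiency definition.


Apply the inhibitor-efficiency definition: IE = (CR_blank − CR_inh)/CR_blank × 100
IE = (5.05 − 1.66) / 5.05 × 100
IE = 3.39 / 5.05 × 100 = 67.1 %

67.1 %


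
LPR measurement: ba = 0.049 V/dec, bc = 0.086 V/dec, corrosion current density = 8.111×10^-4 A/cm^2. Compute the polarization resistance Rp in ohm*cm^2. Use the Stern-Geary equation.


Apply the Stern-Geary equation: Rp = ba*bc / (2.303*icorr*(ba+bc))
ba*bc = 0.049*0.086 = 0.004214
ba+bc = 0.135; 2.303*icorr*(ba+bc) = 2.303*8.111×10^-4*0.135 = 2.5217505×10^-4
Rp = 0.004214 / 2.5217505×10^-4 = 16.71 ohm*cm^2

16.71 ohm*cm^2


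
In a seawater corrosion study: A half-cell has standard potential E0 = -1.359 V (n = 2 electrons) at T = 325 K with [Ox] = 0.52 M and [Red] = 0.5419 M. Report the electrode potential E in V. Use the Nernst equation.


Apply the Nernst equation: E = E0 + (RT/nF)*ln([Ox]/[Red])
Step 1: RT/nF = 8.314*325/(2*96485) = 0.01400244 V
Step 2: [Ox]/[Red] = 0.52/0.5419 = 0.959587
Step 3: ln(0.959587) = -0.041252
Step 4: correction = 0.01400244 * -0.041252 = -0.001 V
E = -1.359 + -0.001 = -1.36 V

-1.36 V


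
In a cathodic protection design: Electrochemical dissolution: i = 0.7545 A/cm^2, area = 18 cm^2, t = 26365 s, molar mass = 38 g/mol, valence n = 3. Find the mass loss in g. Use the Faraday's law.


Apply Faraday's law: m = i*A*t*M / (n*F)
Total charge passed Q = i*A*t = 0.7545*18*26365 = 358063.065 C
m = Q*M/(n*F) = 358063.065*38/(3*96485) = 47.007 g

47.007 g


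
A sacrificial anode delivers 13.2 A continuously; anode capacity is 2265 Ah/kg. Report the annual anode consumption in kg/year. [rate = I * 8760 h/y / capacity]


Annual consumption = current * hours per year / capacity
Rate = 13.2 * 8760 / 2265 = 51.1 kg/year

51.1 kg/year


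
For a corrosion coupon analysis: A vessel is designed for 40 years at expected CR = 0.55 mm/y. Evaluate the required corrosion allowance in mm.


Corrosion allowance = CR × design life
CA = 0.55 * 40 = 22.0 mm

22.0 mm


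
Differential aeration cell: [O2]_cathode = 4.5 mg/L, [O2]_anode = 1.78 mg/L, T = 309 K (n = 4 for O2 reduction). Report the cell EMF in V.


Apply the Nernst concentration-cell relation: E = (RT/nF)*ln(C_cathode/C_anode)
RT/nF = 8.314*309/(4*96485) = 0.00665654 V
ln(4.5/1.78) = 0.92746
E = 0.00665654 * 0.92746 = 0.00617 V

0.00617 V


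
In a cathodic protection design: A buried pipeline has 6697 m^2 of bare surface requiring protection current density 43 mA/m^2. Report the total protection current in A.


I = area * current density, then convert mA → A (÷1000)
I = 6697 * 43 / 1000 = 287.97 A

287.97 A


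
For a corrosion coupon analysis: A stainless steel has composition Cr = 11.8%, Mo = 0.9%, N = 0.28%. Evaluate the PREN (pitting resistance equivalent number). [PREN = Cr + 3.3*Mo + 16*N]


Apply the PREN formula: PREN = Cr + 3.3*Mo + 16*N
PREN = 11.8 + 3.3*0.9 + 16*0.28
PREN = 11.8 + 2.97 + 4.48 = 19.25

19.25


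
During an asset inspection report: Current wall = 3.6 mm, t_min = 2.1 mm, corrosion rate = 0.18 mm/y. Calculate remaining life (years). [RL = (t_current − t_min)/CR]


Apply the remaining-life relation: RL = (t_current − t_min) / CR
RL = (3.6 − 2.1) / 0.18 = 1.5 / 0.18 = 8.3 years

8.3 years


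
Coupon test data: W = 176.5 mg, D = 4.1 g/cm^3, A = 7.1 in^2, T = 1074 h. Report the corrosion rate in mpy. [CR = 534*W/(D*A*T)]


Apply the mpy weight-loss relation: CR = 534 * W / (D * A * T)
Numerator: 534 * 176.5 = 94251.0
Denominator: 4.1 * 7.1 * 1074 = 31264.14
CR = 94251.0 / 31264.14 = 3.01467 mpy

3.01467 mpy


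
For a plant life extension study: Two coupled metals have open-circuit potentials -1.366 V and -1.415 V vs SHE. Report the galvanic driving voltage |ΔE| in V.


Driving voltage is the absolute potential difference.
|ΔE| = |-1.366 − (-1.415)| = 0.049 V

0.049 V


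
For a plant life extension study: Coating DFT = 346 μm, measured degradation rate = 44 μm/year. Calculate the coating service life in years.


Service life = thickness / degradation rate
Life = 346 / 44 = 7.9 years

7.9 years


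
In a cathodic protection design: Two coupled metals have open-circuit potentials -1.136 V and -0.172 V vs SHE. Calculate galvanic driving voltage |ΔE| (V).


Driving voltage is the absolute potential difference.
|ΔE| = |-1.136 − (-0.172)| = 0.964 V

0.964 V


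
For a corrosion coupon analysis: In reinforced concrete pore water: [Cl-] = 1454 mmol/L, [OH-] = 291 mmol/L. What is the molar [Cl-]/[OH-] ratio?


Threshold parameter = [Cl-] / [OH-] (molar basis; both in mmol/L, so units cancel)
Ratio = 1454 / 291 = 5.0

5.0


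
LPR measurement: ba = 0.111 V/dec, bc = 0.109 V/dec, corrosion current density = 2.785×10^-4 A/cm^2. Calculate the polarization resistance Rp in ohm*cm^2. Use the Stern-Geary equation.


Apply the Stern-Geary equation: Rp = ba*bc / (2.303*icorr*(ba+bc))
ba*bc = 0.111*0.109 = 0.012099
ba+bc = 0.22; 2.303*icorr*(ba+bc) = 2.303*2.785×10^-4*0.22 = 1.4110481×10^-4
Rp = 0.012099 / 1.4110481×10^-4 = 85.7 ohm*cm^2

85.7 ohm*cm^2


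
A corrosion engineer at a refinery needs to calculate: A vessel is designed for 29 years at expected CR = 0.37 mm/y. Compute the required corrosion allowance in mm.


Corrosion allowance = CR × design life
CA = 0.37 * 29 = 10.73 mm

10.73 mm


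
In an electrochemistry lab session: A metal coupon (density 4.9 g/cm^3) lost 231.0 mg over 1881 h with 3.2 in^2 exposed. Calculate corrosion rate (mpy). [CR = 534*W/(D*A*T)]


Apply the mpy weight-loss relation: CR = 534 * W / (D * A * T)
Numerator: 534 * 231.0 = 123354.0
Denominator: 4.9 * 3.2 * 1881 = 29494.08
CR = 123354.0 / 29494.08 = 4.1823 mpy

4.1823 mpy


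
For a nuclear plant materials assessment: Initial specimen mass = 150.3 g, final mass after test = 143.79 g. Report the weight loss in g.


Weight loss = initial − final
WL = 150.3 − 143.79 = 6.51 g

6.51 g


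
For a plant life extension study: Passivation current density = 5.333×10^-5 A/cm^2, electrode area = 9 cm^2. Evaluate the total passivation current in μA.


I = i_pass * A, then convert A → μA (×10^6)
I = 5.333×10^-5 * 9 * 10^6 = 479.97 μA

479.97 μA


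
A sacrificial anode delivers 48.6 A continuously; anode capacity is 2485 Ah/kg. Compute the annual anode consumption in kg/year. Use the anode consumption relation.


Annual consumption = current * hours per year / capacity
Rate = 48.6 * 8760 / 2485 = 171.3 kg/year

171.3 kg/year


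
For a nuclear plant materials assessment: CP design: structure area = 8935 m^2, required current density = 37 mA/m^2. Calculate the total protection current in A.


I = area * current density, then convert mA → A (÷1000)
I = 8935 * 37 / 1000 = 330.6 A

330.6 A


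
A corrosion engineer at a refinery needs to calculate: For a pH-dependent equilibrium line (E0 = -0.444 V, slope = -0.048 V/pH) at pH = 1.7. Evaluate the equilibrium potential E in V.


Apply the Pourbaix line equation: E = E0 + slope*pH
E = -0.444 + (-0.048)*1.7 = -0.444 + (-0.0816) = -0.5256 V
Rounded to 4 decimal places: E = -0.5256 V

-0.5256 V


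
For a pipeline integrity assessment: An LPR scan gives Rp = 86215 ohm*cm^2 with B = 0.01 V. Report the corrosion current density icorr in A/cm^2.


Apply the Stern-Geary relation: icorr = B / Rp
icorr = 0.01 / 86215 = 1.16×10^-7 A/cm^2

1.16×10^-7 A/cm^2


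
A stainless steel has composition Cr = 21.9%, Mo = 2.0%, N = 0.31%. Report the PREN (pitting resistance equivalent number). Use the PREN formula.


Apply the PREN formula: PREN = Cr + 3.3*Mo + 16*N
PREN = 21.9 + 3.3*2.0 + 16*0.31
PREN = 21.9 + 6.6 + 4.96 = 33.46

33.46


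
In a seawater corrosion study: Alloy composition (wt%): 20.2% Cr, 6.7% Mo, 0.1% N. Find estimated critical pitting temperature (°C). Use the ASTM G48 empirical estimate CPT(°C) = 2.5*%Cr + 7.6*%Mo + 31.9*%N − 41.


Apply the ASTM G48 empirical CPT estimate: CPT(°C) = 2.5*%Cr + 7.6*%Mo + 31.9*%N − 41
2.5*20.2 = 50.5; 7.6*6.7 = 50.92; 31.9*0.1 = 3.19
CPT = 50.5 + 50.92 + 3.19 − 41 = 63.61 °C
Rounded to 0.1 °C: CPT ≈ 63.6 °C

63.6 °C


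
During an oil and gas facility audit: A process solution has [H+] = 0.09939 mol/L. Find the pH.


pH = −log10[H+]
pH = −log10(0.09939) = 1.0

1.0


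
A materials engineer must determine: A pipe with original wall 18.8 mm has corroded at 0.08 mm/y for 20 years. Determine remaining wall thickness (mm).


Remaining wall = original − CR × time
t = 18.8 − 0.08*20 = 18.8 − 1.6 = 17.2 mm

17.2 mm


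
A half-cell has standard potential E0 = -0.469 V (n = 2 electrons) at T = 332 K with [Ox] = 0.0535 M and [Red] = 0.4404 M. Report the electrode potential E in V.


Apply the Nernst equation: E = E0 + (RT/nF)*ln([Ox]/[Red])
Step 1: RT/nF = 8.314*332/(2*96485) = 0.01430403 V
Step 2: [Ox]/[Red] = 0.0535/0.4404 = 0.12148
Step 3: ln(0.12148) = -2.108006
Step 4: correction = 0.01430403 * -2.108006 = -0.03 V
E = -0.469 + -0.03 = -0.499 V

-0.499 V


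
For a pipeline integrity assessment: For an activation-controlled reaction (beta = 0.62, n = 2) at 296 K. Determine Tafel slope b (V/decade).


Apply the Tafel slope relation: b = 2.303*R*T/(beta*n*F)
Numerator: 2.303 * 8.314 * 296 = 5667.55
Denominator: 0.62 * 2 * 96485 = 119641.4
b = 5667.55 / 119641.4 = 0.0474 V/decade

0.0474 V/decade


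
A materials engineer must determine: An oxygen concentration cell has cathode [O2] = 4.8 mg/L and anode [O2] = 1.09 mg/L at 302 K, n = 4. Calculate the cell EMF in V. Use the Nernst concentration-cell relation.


Apply the Nernst concentration-cell relation: E = (RT/nF)*ln(C_cathode/C_anode)
RT/nF = 8.314*302/(4*96485) = 0.00650575 V
ln(4.8/1.09) = 1.48244
E = 0.00650575 * 1.48244 = 0.00964 V

0.00964 V


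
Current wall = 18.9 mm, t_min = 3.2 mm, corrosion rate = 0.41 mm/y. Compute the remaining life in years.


Apply the remaining-life relation: RL = (t_current − t_min) / CR
RL = (18.9 − 3.2) / 0.41 = 15.7 / 0.41 = 38.3 years

38.3 years


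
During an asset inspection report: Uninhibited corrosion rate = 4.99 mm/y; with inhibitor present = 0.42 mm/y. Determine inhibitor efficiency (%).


Apply the inhibitor-efficiency definition: IE = (CR_blank − CR_inh)/CR_blank × 100
IE = (4.99 − 0.42) / 4.99 × 100
IE = 4.57 / 4.99 × 100 = 91.6 %

91.6 %


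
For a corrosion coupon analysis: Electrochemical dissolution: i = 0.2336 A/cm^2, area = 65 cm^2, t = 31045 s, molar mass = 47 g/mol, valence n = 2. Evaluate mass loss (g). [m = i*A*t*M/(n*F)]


Apply Faraday's law: m = i*A*t*M / (n*F)
Total charge passed Q = i*A*t = 0.2336*65*31045 = 471387.28 C
m = Q*M/(n*F) = 471387.28*47/(2*96485) = 114.8116 g

114.8116 g


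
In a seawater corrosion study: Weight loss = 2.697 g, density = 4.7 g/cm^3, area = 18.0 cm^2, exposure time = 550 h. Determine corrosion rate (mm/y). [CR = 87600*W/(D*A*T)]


Apply the mm/y weight-loss relation: CR = 87600 * W / (D * A * T)
Numerator: 87600 * 2.697 = 236257.2
Denominator: 4.7 * 18.0 * 550 = 46530.0
CR = 236257.2 / 46530.0 = 5.07752 mm/y

5.07752 mm/y


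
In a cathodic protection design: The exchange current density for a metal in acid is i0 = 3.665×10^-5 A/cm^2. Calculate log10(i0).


i0 = 3.665×10^-5 A/cm^2
log10(i0) = -4.436

-4.436


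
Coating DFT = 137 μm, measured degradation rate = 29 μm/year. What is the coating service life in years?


Service life = thickness / degradation rate
Life = 137 / 29 = 4.7 years

4.7 years


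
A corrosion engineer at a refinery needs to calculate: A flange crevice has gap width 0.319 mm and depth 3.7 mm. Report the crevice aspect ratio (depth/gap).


Aspect ratio = depth / gap
Ratio = 3.7 / 0.319 = 11.6

11.6


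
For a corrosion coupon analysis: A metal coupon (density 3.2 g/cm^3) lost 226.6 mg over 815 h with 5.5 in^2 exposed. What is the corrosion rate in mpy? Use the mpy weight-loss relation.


Apply the mpy weight-loss relation: CR = 534 * W / (D * A * T)
Numerator: 534 * 226.6 = 121004.4
Denominator: 3.2 * 5.5 * 815 = 14344.0
CR = 121004.4 / 14344.0 = 8.43589 mpy

8.43589 mpy


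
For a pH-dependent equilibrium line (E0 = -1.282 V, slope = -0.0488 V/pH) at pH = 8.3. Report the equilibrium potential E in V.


Apply the Pourbaix line equation: E = E0 + slope*pH
E = -1.282 + (-0.0488)*8.3 = -1.282 + (-0.40504) = -1.68704 V
Rounded to 4 decimal places: E = -1.6870 V

-1.6870 V


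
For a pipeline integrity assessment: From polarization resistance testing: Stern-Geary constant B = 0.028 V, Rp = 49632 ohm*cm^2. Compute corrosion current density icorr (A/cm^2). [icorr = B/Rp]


Apply the Stern-Geary relation: icorr = B / Rp
icorr = 0.028 / 49632 = 5.642×10^-7 A/cm^2

5.642×10^-7 A/cm^2


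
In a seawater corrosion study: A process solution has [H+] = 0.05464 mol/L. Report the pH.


pH = −log10[H+]
pH = −log10(0.05464) = 1.26

1.26


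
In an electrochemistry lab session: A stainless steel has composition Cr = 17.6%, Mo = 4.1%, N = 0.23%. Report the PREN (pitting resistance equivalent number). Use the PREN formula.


Apply the PREN formula: PREN = Cr + 3.3*Mo + 16*N
PREN = 17.6 + 3.3*4.1 + 16*0.23
PREN = 17.6 + 13.53 + 3.68 = 34.81

34.81


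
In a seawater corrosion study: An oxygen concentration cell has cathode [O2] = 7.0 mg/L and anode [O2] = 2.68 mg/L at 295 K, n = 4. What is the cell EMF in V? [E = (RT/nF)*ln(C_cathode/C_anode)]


Apply the Nernst concentration-cell relation: E = (RT/nF)*ln(C_cathode/C_anode)
RT/nF = 8.314*295/(4*96485) = 0.00635495 V
ln(7.0/2.68) = 0.96009
E = 0.00635495 * 0.96009 = 0.0061 V

0.0061 V


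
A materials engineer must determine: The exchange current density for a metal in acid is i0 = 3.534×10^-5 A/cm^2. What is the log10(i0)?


i0 = 3.534×10^-5 A/cm^2
log10(i0) = -4.452

-4.452


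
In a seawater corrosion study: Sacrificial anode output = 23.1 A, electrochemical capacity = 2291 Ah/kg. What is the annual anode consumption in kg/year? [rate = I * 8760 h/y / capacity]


Annual consumption = current * hours per year / capacity
Rate = 23.1 * 8760 / 2291 = 88.3 kg/year

88.3 kg/year


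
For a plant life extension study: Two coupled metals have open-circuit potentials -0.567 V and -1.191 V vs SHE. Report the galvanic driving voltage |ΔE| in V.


Driving voltage is the absolute potential difference.
|ΔE| = |-0.567 − (-1.191)| = 0.624 V

0.624 V


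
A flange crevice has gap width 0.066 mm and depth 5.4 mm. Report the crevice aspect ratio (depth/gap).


Aspect ratio = depth / gap
Ratio = 5.4 / 0.066 = 81.8

81.8


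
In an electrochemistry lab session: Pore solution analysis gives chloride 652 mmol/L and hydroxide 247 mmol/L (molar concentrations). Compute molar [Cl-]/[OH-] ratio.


Threshold parameter = [Cl-] / [OH-] (molar basis; both in mmol/L, so units cancel)
Ratio = 652 / 247 = 2.64

2.64


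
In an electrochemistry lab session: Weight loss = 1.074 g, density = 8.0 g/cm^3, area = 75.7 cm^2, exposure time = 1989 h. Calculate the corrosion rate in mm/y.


Apply the mm/y weight-loss relation: CR = 87600 * W / (D * A * T)
Numerator: 87600 * 1.074 = 94082.4
Denominator: 8.0 * 75.7 * 1989 = 1204538.4
CR = 94082.4 / 1204538.4 = 0.0781 mm/y

0.0781 mm/y


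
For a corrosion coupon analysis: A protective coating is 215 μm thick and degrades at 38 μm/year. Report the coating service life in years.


Service life = thickness / degradation rate
Life = 215 / 38 = 5.7 years

5.7 years


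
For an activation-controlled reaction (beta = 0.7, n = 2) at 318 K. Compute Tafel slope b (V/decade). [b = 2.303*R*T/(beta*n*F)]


Apply the Tafel slope relation: b = 2.303*R*T/(beta*n*F)
Numerator: 2.303 * 8.314 * 318 = 6088.79
Denominator: 0.7 * 2 * 96485 = 135079.0
b = 6088.79 / 135079.0 = 0.045 V/decade

0.045 V/decade


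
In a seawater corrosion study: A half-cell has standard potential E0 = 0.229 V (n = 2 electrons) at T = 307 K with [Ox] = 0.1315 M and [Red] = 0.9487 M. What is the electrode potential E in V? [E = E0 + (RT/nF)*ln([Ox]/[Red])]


Apply the Nernst equation: E = E0 + (RT/nF)*ln([Ox]/[Red])
Step 1: RT/nF = 8.314*307/(2*96485) = 0.01322692 V
Step 2: [Ox]/[Red] = 0.1315/0.9487 = 0.138611
Step 3: ln(0.138611) = -1.976084
Step 4: correction = 0.01322692 * -1.976084 = -0.026 V
E = 0.229 + -0.026 = 0.203 V

0.203 V


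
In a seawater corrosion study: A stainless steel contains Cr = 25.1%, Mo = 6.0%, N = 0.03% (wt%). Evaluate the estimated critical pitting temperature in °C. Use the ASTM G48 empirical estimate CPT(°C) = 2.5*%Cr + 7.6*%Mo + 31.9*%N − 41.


Apply the ASTM G48 empirical CPT estimate: CPT(°C) = 2.5*%Cr + 7.6*%Mo + 31.9*%N − 41
2.5*25.1 = 62.75; 7.6*6.0 = 45.6; 31.9*0.03 = 0.957
CPT = 62.75 + 45.6 + 0.957 − 41 = 68.307 °C
Rounded to 0.1 °C: CPT ≈ 68.3 °C

68.3 °C


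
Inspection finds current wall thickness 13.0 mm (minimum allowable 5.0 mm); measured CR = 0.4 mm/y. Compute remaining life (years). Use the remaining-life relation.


Apply the remaining-life relation: RL = (t_current − t_min) / CR
RL = (13.0 − 5.0) / 0.4 = 8.0 / 0.4 = 20.0 years

20.0 years


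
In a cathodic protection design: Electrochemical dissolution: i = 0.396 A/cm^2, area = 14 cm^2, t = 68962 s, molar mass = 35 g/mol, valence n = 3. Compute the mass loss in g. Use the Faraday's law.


Apply Faraday's law: m = i*A*t*M / (n*F)
Total charge passed Q = i*A*t = 0.396*14*68962 = 382325.328 C
m = Q*M/(n*F) = 382325.328*35/(3*96485) = 46.23 g

46.23 g


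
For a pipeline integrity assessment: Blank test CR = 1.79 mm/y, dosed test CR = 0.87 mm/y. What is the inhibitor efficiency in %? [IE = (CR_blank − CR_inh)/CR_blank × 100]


Apply the inhibitor-efficiency definition: IE = (CR_blank − CR_inh)/CR_blank × 100
IE = (1.79 − 0.87) / 1.79 × 100
IE = 0.92 / 1.79 × 100 = 51.4 %

51.4 %


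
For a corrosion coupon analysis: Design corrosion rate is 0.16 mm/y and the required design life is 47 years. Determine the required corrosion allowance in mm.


Corrosion allowance = CR × design life
CA = 0.16 * 47 = 7.52 mm

7.52 mm


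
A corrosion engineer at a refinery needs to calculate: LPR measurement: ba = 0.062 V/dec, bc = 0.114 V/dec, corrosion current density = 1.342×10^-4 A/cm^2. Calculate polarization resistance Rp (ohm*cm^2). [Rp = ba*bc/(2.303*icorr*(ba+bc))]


Apply the Stern-Geary equation: Rp = ba*bc / (2.303*icorr*(ba+bc))
ba*bc = 0.062*0.114 = 0.007068
ba+bc = 0.176; 2.303*icorr*(ba+bc) = 2.303*1.342×10^-4*0.176 = 5.4395018×10^-5
Rp = 0.007068 / 5.4395018×10^-5 = 129.94 ohm*cm^2

129.94 ohm*cm^2


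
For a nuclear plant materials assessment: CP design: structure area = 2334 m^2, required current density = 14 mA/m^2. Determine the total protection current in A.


I = area * current density, then convert mA → A (÷1000)
I = 2334 * 14 / 1000 = 32.68 A

32.68 A


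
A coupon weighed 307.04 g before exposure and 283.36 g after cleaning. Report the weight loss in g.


Weight loss = initial − final
WL = 307.04 − 283.36 = 23.68 g

23.68 g


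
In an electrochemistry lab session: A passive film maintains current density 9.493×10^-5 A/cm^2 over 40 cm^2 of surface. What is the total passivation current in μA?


I = i_pass * A, then convert A → μA (×10^6)
I = 9.493×10^-5 * 40 * 10^6 = 3797.2 μA

3797.2 μA


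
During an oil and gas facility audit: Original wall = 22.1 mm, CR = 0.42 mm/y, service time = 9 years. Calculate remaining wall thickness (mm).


Remaining wall = original − CR × time
t = 22.1 − 0.42*9 = 22.1 − 3.78 = 18.32 mm

18.32 mm


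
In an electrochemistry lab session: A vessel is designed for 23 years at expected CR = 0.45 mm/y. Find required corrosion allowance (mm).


Corrosion allowance = CR × design life
CA = 0.45 * 23 = 10.35 mm

10.35 mm


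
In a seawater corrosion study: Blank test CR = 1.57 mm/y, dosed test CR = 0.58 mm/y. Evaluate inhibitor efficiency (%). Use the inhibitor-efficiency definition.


Apply the inhibitor-efficiency definition: IE = (CR_blank − CR_inh)/CR_blank × 100
IE = (1.57 − 0.58) / 1.57 × 100
IE = 0.99 / 1.57 × 100 = 63.1 %

63.1 %


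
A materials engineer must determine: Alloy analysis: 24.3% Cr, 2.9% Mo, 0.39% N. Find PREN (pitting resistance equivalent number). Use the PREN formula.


Apply the PREN formula: PREN = Cr + 3.3*Mo + 16*N
PREN = 24.3 + 3.3*2.9 + 16*0.39
PREN = 24.3 + 9.57 + 6.24 = 40.11

40.11


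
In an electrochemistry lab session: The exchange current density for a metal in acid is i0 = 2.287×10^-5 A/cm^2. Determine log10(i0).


i0 = 2.287×10^-5 A/cm^2
log10(i0) = -4.641

-4.641


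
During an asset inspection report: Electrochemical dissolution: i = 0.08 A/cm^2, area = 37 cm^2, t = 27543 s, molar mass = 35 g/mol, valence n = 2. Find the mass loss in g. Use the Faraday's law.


Apply Faraday's law: m = i*A*t*M / (n*F)
Total charge passed Q = i*A*t = 0.08*37*27543 = 81527.28 C
m = Q*M/(n*F) = 81527.28*35/(2*96485) = 14.787 g

14.787 g


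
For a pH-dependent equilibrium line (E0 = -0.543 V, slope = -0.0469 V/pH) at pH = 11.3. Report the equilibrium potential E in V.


Apply the Pourbaix line equation: E = E0 + slope*pH
E = -0.543 + (-0.0469)*11.3 = -0.543 + (-0.52997) = -1.07297 V
Rounded to 3 decimal places: E = -1.073 V

-1.073 V


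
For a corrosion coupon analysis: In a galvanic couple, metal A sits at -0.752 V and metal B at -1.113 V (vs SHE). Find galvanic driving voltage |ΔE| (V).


Driving voltage is the absolute potential difference.
|ΔE| = |-0.752 − (-1.113)| = 0.361 V

0.361 V


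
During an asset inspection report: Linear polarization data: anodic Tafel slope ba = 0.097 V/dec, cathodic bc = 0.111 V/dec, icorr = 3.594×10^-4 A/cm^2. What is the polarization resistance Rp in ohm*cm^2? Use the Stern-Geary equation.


Apply the Stern-Geary equation: Rp = ba*bc / (2.303*icorr*(ba+bc))
ba*bc = 0.097*0.111 = 0.010767
ba+bc = 0.208; 2.303*icorr*(ba+bc) = 2.303*3.594×10^-4*0.208 = 1.7216123×10^-4
Rp = 0.010767 / 1.7216123×10^-4 = 62.5 ohm*cm^2

62.5 ohm*cm^2


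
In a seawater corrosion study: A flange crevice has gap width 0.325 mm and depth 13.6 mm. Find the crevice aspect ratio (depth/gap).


Aspect ratio = depth / gap
Ratio = 13.6 / 0.325 = 41.8

41.8


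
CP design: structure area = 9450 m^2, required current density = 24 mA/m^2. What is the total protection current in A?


I = area * current density, then convert mA → A (÷1000)
I = 9450 * 24 / 1000 = 226.8 A

226.8 A


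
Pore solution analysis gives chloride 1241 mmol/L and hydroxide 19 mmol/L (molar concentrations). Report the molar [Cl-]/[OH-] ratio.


Threshold parameter = [Cl-] / [OH-] (molar basis; both in mmol/L, so units cancel)
Ratio = 1241 / 19 = 65.32

65.32


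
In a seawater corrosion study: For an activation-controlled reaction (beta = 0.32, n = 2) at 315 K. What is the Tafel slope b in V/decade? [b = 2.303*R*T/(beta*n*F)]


Apply the Tafel slope relation: b = 2.303*R*T/(beta*n*F)
Numerator: 2.303 * 8.314 * 315 = 6031.35
Denominator: 0.32 * 2 * 96485 = 61750.4
b = 6031.35 / 61750.4 = 0.0977 V/decade

0.0977 V/decade


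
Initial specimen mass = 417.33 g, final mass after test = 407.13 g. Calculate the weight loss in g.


Weight loss = initial − final
WL = 417.33 − 407.13 = 10.2 g

10.2 g


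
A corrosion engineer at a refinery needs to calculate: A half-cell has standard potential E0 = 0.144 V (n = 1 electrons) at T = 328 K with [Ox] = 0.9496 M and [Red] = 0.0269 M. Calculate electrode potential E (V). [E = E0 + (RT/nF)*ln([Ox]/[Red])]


Apply the Nernst equation: E = E0 + (RT/nF)*ln([Ox]/[Red])
Step 1: RT/nF = 8.314*328/(1*96485) = 0.02826338 V
Step 2: [Ox]/[Red] = 0.9496/0.0269 = 35.301115
Step 3: ln(35.301115) = 3.563915
Step 4: correction = 0.02826338 * 3.563915 = 0.1007 V
E = 0.144 + 0.1007 = 0.2447 V

0.2447 V


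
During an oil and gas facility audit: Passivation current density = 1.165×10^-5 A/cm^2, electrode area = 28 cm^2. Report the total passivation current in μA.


I = i_pass * A, then convert A → μA (×10^6)
I = 1.165×10^-5 * 28 * 10^6 = 326.2 μA

326.2 μA


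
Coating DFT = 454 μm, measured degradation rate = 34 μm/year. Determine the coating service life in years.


Service life = thickness / degradation rate
Life = 454 / 34 = 13.4 years

13.4 years


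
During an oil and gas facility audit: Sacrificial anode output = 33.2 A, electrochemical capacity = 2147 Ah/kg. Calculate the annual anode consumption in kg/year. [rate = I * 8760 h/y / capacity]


Annual consumption = current * hours per year / capacity
Rate = 33.2 * 8760 / 2147 = 135.5 kg/year

135.5 kg/year


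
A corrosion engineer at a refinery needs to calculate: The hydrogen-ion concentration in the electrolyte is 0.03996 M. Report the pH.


pH = −log10[H+]
pH = −log10(0.03996) = 1.4

1.4


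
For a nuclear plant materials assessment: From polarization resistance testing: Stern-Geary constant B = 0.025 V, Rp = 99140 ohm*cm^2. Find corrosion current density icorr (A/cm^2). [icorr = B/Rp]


Apply the Stern-Geary relation: icorr = B / Rp
icorr = 0.025 / 99140 = 2.522×10^-7 A/cm^2

2.522×10^-7 A/cm^2


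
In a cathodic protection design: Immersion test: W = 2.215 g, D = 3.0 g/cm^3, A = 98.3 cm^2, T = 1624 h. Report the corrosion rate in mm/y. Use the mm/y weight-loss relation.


Apply the mm/y weight-loss relation: CR = 87600 * W / (D * A * T)
Numerator: 87600 * 2.215 = 194034.0
Denominator: 3.0 * 98.3 * 1624 = 478917.6
CR = 194034.0 / 478917.6 = 0.405151 mm/y

0.405151 mm/y
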